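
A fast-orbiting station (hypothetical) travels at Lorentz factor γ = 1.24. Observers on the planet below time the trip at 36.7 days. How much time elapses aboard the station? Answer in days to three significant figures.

γ = 1.24
The interval measured on the planet below is the dilated one; the clock aboard the station measures the proper time τ = Δt/γ = 36.7/1.240 days.

τ = 29.6 days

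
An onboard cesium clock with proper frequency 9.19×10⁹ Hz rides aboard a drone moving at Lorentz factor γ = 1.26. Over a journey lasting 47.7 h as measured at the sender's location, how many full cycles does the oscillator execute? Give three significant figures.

γ = 1.26
The oscillator's own cycle count is N = f × τ where τ is the proper time aboard the drone. τ = Δt/γ = 47.7/1.260 = 37.86 h = 1.363×10⁵ s.
N = 9.19×10⁹ × 1.363×10⁵ = 1.252×10¹⁵.

N = 1.25×10¹⁵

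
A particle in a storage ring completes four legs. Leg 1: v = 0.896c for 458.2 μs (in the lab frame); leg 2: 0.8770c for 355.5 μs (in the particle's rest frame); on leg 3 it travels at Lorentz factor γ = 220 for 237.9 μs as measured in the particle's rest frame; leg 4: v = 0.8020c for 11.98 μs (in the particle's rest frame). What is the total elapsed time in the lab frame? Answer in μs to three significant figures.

Δt = 5.36×10⁴ μs

Leg 1: 458.2 μs is already measured in the lab frame.
Leg 2: γ = 1/√(1 − 0.8770²) = 1/√0.2309 = 2.081; Δt_2 = 2.081 × 355.5 = 739.9 μs.
Leg 3: γ = 220; Δt_3 = 220.0 × 237.9 = 5.234×10⁴ μs.
Leg 4: γ = 1/√(1 − 0.8020²) = 1/√0.3568 = 1.674; Δt_4 = 1.674 × 11.98 = 20.06 μs.
Total: 458.2 + 739.9 + 5.234×10⁴ + 20.06 μs.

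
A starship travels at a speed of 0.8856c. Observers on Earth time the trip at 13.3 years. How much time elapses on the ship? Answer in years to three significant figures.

γ = 1/√(1 − 0.8856²) = 1/√0.2157 = 2.153
The interval measured on Earth is the dilated one; the clock on the ship measures the proper time τ = Δt/γ = 13.3/2.153 years.

τ = 6.18 years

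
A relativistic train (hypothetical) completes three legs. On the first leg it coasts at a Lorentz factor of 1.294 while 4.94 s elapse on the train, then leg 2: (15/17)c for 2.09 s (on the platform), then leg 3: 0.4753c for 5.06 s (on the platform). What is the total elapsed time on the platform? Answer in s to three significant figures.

Δt = 13.5 s

Leg 1: γ = 1.294; Δt_1 = 1.294 × 4.94 = 6.392 s.
Leg 2: 2.09 s is already measured on the platform.
Leg 3: 5.06 s is already measured on the platform.
Total: 6.392 + 2.090 + 5.060 s.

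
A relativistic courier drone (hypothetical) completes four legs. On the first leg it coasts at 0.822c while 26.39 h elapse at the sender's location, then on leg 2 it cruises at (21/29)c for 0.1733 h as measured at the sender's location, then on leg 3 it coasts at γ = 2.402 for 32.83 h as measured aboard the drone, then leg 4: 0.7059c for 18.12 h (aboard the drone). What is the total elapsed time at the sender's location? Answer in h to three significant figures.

Leg 1: 26.39 h is already measured at the sender's location.
Leg 2: 0.1733 h is already measured at the sender's location.
Leg 3: γ = 2.402; Δt_3 = 2.402 × 32.83 = 78.86 h.
Leg 4: γ = 1/√(1 − 0.7059²) = 1/√0.5017 = 1.412; Δt_4 = 1.412 × 18.12 = 25.58 h.
Total: 26.39 + 0.1733 + 78.86 + 25.58 h.

Δt = 131 h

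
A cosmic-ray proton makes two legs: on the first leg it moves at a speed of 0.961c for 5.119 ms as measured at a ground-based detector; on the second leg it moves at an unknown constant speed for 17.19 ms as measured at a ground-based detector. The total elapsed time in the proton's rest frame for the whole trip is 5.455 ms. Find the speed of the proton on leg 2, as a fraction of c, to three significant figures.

β = 0.972

Leg 1: γ = 1/√(1 − 0.961²) = 1/√0.07648 = 3.616; τ_1 = 5.119/3.616 = 1.416 ms.
Leg 2: speed unknown; τ_2 = 17.19/γ_2.
Total proper time: 1.416 + τ_2 = 5.455, so τ_2 = 5.455 − 1.416 = 4.039 ms.
γ_2 = 17.19/4.039 = 4.256; β = √(1 − 1/γ²) = √0.9448.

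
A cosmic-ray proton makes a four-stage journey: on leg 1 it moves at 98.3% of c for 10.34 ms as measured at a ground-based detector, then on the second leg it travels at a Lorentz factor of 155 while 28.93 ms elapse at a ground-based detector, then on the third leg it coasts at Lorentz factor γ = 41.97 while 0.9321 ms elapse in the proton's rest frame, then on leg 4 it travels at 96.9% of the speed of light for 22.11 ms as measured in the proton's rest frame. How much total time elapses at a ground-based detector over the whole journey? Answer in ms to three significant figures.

Δt = 168 ms

Leg 1: 10.34 ms is already measured at a ground-based detector.
Leg 2: 28.93 ms is already measured at a ground-based detector.
Leg 3: γ = 41.97; Δt_3 = 41.97 × 0.9321 = 39.12 ms.
Leg 4: β = 0.969; γ = 1/√(1 − 0.969²) = 1/√0.06104 = 4.048; Δt_4 = 4.048 × 22.11 = 89.49 ms.
Total: 10.34 + 28.93 + 39.12 + 89.49 ms.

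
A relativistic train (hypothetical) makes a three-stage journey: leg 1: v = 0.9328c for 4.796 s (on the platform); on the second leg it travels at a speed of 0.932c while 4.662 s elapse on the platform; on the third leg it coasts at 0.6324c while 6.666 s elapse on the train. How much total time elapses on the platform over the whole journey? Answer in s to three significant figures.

Δt = 18.1 s

Leg 1: 4.796 s is already measured on the platform.
Leg 2: 4.662 s is already measured on the platform.
Leg 3: γ = 1/√(1 − 0.6324²) = 1/√0.6001 = 1.291; Δt_3 = 1.291 × 6.666 = 8.605 s.
Total: 4.796 + 4.662 + 8.605 s.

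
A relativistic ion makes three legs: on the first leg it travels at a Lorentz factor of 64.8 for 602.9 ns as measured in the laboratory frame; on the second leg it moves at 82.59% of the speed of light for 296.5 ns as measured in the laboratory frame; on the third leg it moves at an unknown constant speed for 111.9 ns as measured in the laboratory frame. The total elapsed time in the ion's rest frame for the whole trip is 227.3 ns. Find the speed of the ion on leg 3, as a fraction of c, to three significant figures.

Leg 1: γ = 64.8; τ_1 = 602.9/64.80 = 9.304 ns.
Leg 2: β = 0.8259; γ = 1/√(1 − 0.8259²) = 1/√0.3179 = 1.774; τ_2 = 296.5/1.774 = 167.2 ns.
Leg 3: speed unknown; τ_3 = 111.9/γ_3.
Total proper time: 9.304 + 167.2 + τ_3 = 227.3, so τ_3 = 227.3 − 176.5 = 50.82 ns.
γ_3 = 111.9/50.82 = 2.202; β = √(1 − 1/γ²) = √0.7937.

β = 0.891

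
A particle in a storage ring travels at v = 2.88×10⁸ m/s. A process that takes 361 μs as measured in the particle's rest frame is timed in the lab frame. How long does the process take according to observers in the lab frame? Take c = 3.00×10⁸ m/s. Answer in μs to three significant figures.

β = 2.88×10⁸/3.00×10⁸ = 0.9600; γ = 1/√(1 − 0.9600²) = 3.571
The interval measured in the particle's rest frame is the proper time (both events occur at the same place in that frame); the lab-frame interval is Δt = γτ = 3.571 × 361 μs.

Δt = 1290 μs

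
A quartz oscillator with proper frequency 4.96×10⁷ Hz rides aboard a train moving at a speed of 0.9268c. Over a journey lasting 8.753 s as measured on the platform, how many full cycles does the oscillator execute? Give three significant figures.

N = 1.63×10⁸

γ = 1/√(1 − 0.9268²) = 1/√0.1410 = 2.663
The oscillator's own cycle count is N = f × τ where τ is the proper time on the train. τ = Δt/γ = 8.753/2.663 = 3.287 s = 3.287×10⁰ s.
N = 4.96×10⁷ × 3.287×10⁰ = 1.630×10⁸.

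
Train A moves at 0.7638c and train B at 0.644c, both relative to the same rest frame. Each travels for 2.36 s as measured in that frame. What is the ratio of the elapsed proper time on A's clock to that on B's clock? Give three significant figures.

τ_A/τ_B = 0.844

A: γ = 1/√(1 − 0.7638²) = 1/√0.4166 = 1.549. B: γ = 1/√(1 − 0.644²) = 1/√0.5853 = 1.307.
τ_A/τ_B = γ_B/γ_A = 1.307/1.549 = 0.8437, so τ_A/τ_B = 0.8437.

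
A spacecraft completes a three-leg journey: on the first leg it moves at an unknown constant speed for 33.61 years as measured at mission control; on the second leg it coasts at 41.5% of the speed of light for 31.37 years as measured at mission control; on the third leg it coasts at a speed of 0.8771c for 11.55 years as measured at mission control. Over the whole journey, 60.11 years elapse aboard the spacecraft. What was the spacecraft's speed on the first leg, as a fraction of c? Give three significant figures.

β = 0.633

Leg 1: speed unknown; τ_1 = 33.61/γ_1.
Leg 2: β = 0.415; γ = 1/√(1 − 0.415²) = 1/√0.8278 = 1.099; τ_2 = 31.37/1.099 = 28.54 years.
Leg 3: γ = 1/√(1 − 0.8771²) = 1/√0.2307 = 2.082; τ_3 = 11.55/2.082 = 5.548 years.
Total proper time: τ_1 + 28.54 + 5.548 = 60.11, so τ_1 = 60.11 − 34.09 = 26.02 years.
γ_1 = 33.61/26.02 = 1.292; β = √(1 − 1/γ²) = √0.4006.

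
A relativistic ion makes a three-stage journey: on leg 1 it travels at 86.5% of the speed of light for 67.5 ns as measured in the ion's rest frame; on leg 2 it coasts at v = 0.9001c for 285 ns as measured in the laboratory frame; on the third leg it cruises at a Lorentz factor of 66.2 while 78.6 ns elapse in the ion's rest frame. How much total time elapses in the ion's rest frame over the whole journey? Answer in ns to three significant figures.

τ = 270 ns

Leg 1: 67.5 ns is already measured in the ion's rest frame.
Leg 2: γ = 1/√(1 − 0.9001²) = 1/√0.1898 = 2.295; τ_2 = 285/2.295 = 124.2 ns.
Leg 3: 78.6 ns is already measured in the ion's rest frame.
Total: 67.50 + 124.2 + 78.60 ns.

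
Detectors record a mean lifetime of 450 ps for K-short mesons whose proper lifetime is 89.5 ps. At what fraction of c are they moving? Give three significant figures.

β = 0.980

γ = Δt/τ₀ = 450/89.5 = 5.028
β = √(1 − 1/γ²) = √(1 − 0.03956) = √0.9604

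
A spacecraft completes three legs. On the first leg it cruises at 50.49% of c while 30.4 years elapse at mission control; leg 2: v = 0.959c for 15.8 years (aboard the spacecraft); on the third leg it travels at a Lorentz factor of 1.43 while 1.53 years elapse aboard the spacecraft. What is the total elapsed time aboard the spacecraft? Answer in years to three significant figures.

Leg 1: β = 0.5049; γ = 1/√(1 − 0.5049²) = 1/√0.7451 = 1.159; τ_1 = 30.4/1.159 = 26.24 years.
Leg 2: 15.8 years is already measured aboard the spacecraft.
Leg 3: 1.53 years is already measured aboard the spacecraft.
Total: 26.24 + 15.80 + 1.530 years.

τ = 43.6 years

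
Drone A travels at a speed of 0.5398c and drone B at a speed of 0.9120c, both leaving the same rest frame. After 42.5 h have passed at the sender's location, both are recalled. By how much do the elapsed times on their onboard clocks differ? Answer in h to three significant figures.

A: γ = 1/√(1 − 0.5398²) = 1/√0.7086 = 1.188; τ_A = 42.5/1.188 = 35.78 h.
B: γ = 1/√(1 − 0.9120²) = 1/√0.1683 = 2.438; τ_B = 42.5/2.438 = 17.43 h.

|τ_A − τ_B| = 18.3 h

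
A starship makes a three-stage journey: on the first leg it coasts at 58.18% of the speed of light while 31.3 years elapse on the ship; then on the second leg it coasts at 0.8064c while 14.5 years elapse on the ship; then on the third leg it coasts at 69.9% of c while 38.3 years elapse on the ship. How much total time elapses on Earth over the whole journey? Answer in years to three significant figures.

Δt = 117 years

Leg 1: β = 0.5818; γ = 1/√(1 − 0.5818²) = 1/√0.6615 = 1.230; Δt_1 = 1.230 × 31.3 = 38.48 years.
Leg 2: γ = 1/√(1 − 0.8064²) = 1/√0.3497 = 1.691; Δt_2 = 1.691 × 14.5 = 24.52 years.
Leg 3: β = 0.699; γ = 1/√(1 − 0.699²) = 1/√0.5114 = 1.398; Δt_3 = 1.398 × 38.3 = 53.56 years.
Total: 38.48 + 24.52 + 53.56 years.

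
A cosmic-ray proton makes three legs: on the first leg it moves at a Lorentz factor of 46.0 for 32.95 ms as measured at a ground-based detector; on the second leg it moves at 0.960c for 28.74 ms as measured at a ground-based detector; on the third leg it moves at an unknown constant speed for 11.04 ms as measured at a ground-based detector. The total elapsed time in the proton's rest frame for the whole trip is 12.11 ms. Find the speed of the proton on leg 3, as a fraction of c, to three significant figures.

Leg 1: γ = 46.0; τ_1 = 32.95/46.00 = 0.7163 ms.
Leg 2: γ = 1/√(1 − 0.960²) = 25/7 ≈ 3.571; τ_2 = 28.74/3.571 = 8.047 ms.
Leg 3: speed unknown; τ_3 = 11.04/γ_3.
Total proper time: 0.7163 + 8.047 + τ_3 = 12.11, so τ_3 = 12.11 − 8.764 = 3.346 ms.
γ_3 = 11.04/3.346 = 3.299; β = √(1 − 1/γ²) = √0.9081.

β = 0.953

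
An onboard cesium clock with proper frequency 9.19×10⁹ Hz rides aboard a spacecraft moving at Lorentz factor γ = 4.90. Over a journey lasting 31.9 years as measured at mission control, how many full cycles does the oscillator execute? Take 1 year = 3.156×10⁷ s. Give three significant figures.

N = 1.89×10¹⁸

γ = 4.90
The oscillator's own cycle count is N = f × τ where τ is the proper time aboard the spacecraft. τ = Δt/γ = 31.9/4.900 = 6.510 years = 2.055×10⁸ s.
N = 9.19×10⁹ × 2.055×10⁸ = 1.888×10¹⁸.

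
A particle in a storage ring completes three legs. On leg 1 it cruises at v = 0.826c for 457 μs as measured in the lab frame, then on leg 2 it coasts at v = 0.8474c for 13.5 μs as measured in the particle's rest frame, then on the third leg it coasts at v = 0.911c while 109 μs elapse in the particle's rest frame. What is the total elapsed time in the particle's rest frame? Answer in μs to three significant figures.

τ = 380 μs

Leg 1: γ = 1/√(1 − 0.826²) = 1/√0.3177 = 1.774; τ_1 = 457/1.774 = 257.6 μs.
Leg 2: 13.5 μs is already measured in the particle's rest frame.
Leg 3: 109 μs is already measured in the particle's rest frame.
Total: 257.6 + 13.50 + 109.0 μs.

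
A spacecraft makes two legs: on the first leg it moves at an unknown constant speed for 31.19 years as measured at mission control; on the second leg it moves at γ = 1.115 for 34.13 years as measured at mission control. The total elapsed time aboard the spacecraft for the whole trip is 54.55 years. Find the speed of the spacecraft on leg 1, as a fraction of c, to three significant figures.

β = 0.641

Leg 1: speed unknown; τ_1 = 31.19/γ_1.
Leg 2: γ = 1.115; τ_2 = 34.13/1.115 = 30.61 years.
Total proper time: τ_1 + 30.61 = 54.55, so τ_1 = 54.55 − 30.61 = 23.94 years.
γ_1 = 31.19/23.94 = 1.303; β = √(1 − 1/γ²) = √0.4109.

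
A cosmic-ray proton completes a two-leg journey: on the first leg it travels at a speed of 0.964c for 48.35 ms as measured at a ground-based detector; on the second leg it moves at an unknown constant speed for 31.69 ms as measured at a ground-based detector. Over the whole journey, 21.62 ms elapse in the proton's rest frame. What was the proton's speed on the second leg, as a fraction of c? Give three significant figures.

Leg 1: γ = 1/√(1 − 0.964²) = 1/√0.07070 = 3.761; τ_1 = 48.35/3.761 = 12.86 ms.
Leg 2: speed unknown; τ_2 = 31.69/γ_2.
Total proper time: 12.86 + τ_2 = 21.62, so τ_2 = 21.62 − 12.86 = 8.764 ms.
γ_2 = 31.69/8.764 = 3.616; β = √(1 − 1/γ²) = √0.9235.

β = 0.961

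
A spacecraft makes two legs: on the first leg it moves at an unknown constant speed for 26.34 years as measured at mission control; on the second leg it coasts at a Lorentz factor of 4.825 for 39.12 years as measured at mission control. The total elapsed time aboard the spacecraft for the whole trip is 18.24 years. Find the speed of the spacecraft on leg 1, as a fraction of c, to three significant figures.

β = 0.923

Leg 1: speed unknown; τ_1 = 26.34/γ_1.
Leg 2: γ = 4.825; τ_2 = 39.12/4.825 = 8.108 years.
Total proper time: τ_1 + 8.108 = 18.24, so τ_1 = 18.24 − 8.108 = 10.13 years.
γ_1 = 26.34/10.13 = 2.600; β = √(1 − 1/γ²) = √0.8520.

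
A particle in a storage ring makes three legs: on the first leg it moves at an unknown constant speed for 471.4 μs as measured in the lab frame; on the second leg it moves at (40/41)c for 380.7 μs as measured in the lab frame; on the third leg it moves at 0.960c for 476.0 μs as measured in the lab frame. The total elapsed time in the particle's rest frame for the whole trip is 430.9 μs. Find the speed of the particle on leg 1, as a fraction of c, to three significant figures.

Leg 1: speed unknown; τ_1 = 471.4/γ_1.
Leg 2: γ = 1/√(1 − (40/41)²) = 41/9 ≈ 4.556; τ_2 = 380.7/4.556 = 83.57 μs.
Leg 3: γ = 1/√(1 − 0.960²) = 25/7 ≈ 3.571; τ_3 = 476.0/3.571 = 133.3 μs.
Total proper time: τ_1 + 83.57 + 133.3 = 430.9, so τ_1 = 430.9 − 216.8 = 214.1 μs.
γ_1 = 471.4/214.1 = 2.202; β = √(1 − 1/γ²) = √0.7938.

β = 0.891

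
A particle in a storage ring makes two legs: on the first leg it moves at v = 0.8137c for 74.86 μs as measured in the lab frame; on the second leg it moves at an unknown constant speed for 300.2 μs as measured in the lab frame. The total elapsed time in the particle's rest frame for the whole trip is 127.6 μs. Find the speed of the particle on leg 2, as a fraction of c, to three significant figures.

β = 0.960

Leg 1: γ = 1/√(1 − 0.8137²) = 1/√0.3379 = 1.720; τ_1 = 74.86/1.720 = 43.51 μs.
Leg 2: speed unknown; τ_2 = 300.2/γ_2.
Total proper time: 43.51 + τ_2 = 127.6, so τ_2 = 127.6 − 43.51 = 84.09 μs.
γ_2 = 300.2/84.09 = 3.570; β = √(1 − 1/γ²) = √0.9215.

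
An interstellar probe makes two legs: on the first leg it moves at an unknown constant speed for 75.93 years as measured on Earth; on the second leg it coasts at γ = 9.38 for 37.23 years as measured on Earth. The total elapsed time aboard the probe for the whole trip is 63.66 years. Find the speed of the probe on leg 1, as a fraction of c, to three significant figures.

Leg 1: speed unknown; τ_1 = 75.93/γ_1.
Leg 2: γ = 9.38; τ_2 = 37.23/9.380 = 3.969 years.
Total proper time: τ_1 + 3.969 = 63.66, so τ_1 = 63.66 − 3.969 = 59.69 years.
γ_1 = 75.93/59.69 = 1.272; β = √(1 − 1/γ²) = √0.3820.

β = 0.618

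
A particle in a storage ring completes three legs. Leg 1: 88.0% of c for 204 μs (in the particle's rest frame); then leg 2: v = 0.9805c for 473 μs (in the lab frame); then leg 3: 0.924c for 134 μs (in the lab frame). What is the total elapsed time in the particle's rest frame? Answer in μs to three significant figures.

τ = 348 μs

Leg 1: 204 μs is already measured in the particle's rest frame.
Leg 2: γ = 1/√(1 − 0.9805²) = 1/√0.03862 = 5.089; τ_2 = 473/5.089 = 92.95 μs.
Leg 3: γ = 1/√(1 − 0.924²) = 1/√0.1462 = 2.615; τ_3 = 134/2.615 = 51.24 μs.
Total: 204.0 + 92.95 + 51.24 μs.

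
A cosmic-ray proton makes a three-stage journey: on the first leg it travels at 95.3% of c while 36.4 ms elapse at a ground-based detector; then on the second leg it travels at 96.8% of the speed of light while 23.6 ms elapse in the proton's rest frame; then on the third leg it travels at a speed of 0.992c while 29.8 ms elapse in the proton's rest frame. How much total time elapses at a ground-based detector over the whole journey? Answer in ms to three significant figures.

Leg 1: 36.4 ms is already measured at a ground-based detector.
Leg 2: β = 0.968; γ = 1/√(1 − 0.968²) = 1/√0.06298 = 3.985; Δt_2 = 3.985 × 23.6 = 94.04 ms.
Leg 3: γ = 1/√(1 − 0.992²) = 1/√0.01594 = 7.922; Δt_3 = 7.922 × 29.8 = 236.1 ms.
Total: 36.40 + 94.04 + 236.1 ms.

Δt = 367 ms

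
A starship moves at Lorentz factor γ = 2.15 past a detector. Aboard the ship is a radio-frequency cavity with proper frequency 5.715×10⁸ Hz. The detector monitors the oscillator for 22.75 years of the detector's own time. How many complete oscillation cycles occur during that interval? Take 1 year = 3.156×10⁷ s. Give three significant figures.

γ = 2.15
During 22.75 years of lab time, the oscillator's proper time advances by τ = Δt/γ = 22.75/2.150 = 10.58 years = 3.339×10⁸ s.
N = f × τ = 5.715×10⁸ × 3.339×10⁸ = 1.909×10¹⁷.

N = 1.91×10¹⁷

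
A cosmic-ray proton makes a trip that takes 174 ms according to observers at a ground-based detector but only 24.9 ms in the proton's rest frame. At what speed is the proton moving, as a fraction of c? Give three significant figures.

The proper time is measured in the proton's rest frame (both events occur at the proton's location); Δt is measured at a ground-based detector. γ = Δt/τ = 174/24.9 = 6.988.
β = √(1 − 1/γ²) = √(1 − 0.02048) = √0.9795

v = 0.990c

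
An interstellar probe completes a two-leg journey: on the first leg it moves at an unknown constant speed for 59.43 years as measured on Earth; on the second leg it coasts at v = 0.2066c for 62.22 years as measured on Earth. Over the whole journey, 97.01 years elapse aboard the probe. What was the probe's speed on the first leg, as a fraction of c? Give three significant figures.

Leg 1: speed unknown; τ_1 = 59.43/γ_1.
Leg 2: γ = 1/√(1 − 0.2066²) = 1/√0.9573 = 1.022; τ_2 = 62.22/1.022 = 60.88 years.
Total proper time: τ_1 + 60.88 = 97.01, so τ_1 = 97.01 − 60.88 = 36.13 years.
γ_1 = 59.43/36.13 = 1.645; β = √(1 − 1/γ²) = √0.6304.

β = 0.794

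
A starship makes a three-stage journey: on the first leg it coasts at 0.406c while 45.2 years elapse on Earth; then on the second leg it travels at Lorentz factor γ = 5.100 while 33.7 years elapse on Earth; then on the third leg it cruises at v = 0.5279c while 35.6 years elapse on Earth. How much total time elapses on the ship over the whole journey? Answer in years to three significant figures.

Leg 1: γ = 1/√(1 − 0.406²) = 1/√0.8352 = 1.094; τ_1 = 45.2/1.094 = 41.31 years.
Leg 2: γ = 5.100; τ_2 = 33.7/5.100 = 6.608 years.
Leg 3: γ = 1/√(1 − 0.5279²) = 1/√0.7213 = 1.177; τ_3 = 35.6/1.177 = 30.24 years.
Total: 41.31 + 6.608 + 30.24 years.

τ = 78.2 years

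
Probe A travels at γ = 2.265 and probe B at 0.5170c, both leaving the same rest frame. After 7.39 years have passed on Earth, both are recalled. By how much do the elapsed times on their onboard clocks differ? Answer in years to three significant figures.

A: γ = 2.265; τ_A = 7.39/2.265 = 3.263 years.
B: γ = 1/√(1 − 0.5170²) = 1/√0.7327 = 1.168; τ_B = 7.39/1.168 = 6.326 years.

|τ_A − τ_B| = 3.06 years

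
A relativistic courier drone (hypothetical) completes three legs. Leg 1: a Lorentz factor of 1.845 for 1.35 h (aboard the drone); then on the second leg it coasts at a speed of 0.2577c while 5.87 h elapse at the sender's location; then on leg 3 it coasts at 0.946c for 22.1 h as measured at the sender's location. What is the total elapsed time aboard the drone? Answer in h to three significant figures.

τ = 14.2 h

Leg 1: 1.35 h is already measured aboard the drone.
Leg 2: γ = 1/√(1 − 0.2577²) = 1/√0.9336 = 1.035; τ_2 = 5.87/1.035 = 5.672 h.
Leg 3: γ = 1/√(1 − 0.946²) = 1/√0.1051 = 3.085; τ_3 = 22.1/3.085 = 7.164 h.
Total: 1.350 + 5.672 + 7.164 h.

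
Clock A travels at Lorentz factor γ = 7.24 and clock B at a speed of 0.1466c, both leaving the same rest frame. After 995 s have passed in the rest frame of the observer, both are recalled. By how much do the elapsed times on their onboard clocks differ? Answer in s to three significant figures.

A: γ = 7.24; τ_A = 995/7.240 = 137.4 s.
B: γ = 1/√(1 − 0.1466²) = 1/√0.9785 = 1.011; τ_B = 995/1.011 = 984.2 s.

|τ_A − τ_B| = 847 s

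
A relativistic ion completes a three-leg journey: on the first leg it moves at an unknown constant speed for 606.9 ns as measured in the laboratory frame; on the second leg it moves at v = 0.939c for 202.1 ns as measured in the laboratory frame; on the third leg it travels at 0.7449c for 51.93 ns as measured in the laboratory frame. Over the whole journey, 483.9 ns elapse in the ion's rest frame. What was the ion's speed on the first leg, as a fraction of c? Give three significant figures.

Leg 1: speed unknown; τ_1 = 606.9/γ_1.
Leg 2: γ = 1/√(1 − 0.939²) = 1/√0.1183 = 2.908; τ_2 = 202.1/2.908 = 69.51 ns.
Leg 3: γ = 1/√(1 − 0.7449²) = 1/√0.4451 = 1.499; τ_3 = 51.93/1.499 = 34.65 ns.
Total proper time: τ_1 + 69.51 + 34.65 = 483.9, so τ_1 = 483.9 − 104.2 = 379.7 ns.
γ_1 = 606.9/379.7 = 1.598; β = √(1 − 1/γ²) = √0.6085.

β = 0.780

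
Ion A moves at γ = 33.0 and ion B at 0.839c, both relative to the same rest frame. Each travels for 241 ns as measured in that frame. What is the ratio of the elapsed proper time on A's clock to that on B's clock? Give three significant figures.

A: γ = 33.0. B: γ = 1/√(1 − 0.839²) = 1/√0.2961 = 1.838.
τ_A/τ_B = γ_B/γ_A = 1.838/33.00 = 0.05569, so τ_A/τ_B = 0.05569.

τ_A/τ_B = 0.0557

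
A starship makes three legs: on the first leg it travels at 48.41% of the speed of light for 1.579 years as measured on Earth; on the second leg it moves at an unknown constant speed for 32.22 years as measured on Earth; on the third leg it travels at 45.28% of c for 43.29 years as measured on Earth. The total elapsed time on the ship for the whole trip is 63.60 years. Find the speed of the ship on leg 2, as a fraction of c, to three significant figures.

Leg 1: β = 0.4841; γ = 1/√(1 − 0.4841²) = 1/√0.7656 = 1.143; τ_1 = 1.579/1.143 = 1.382 years.
Leg 2: speed unknown; τ_2 = 32.22/γ_2.
Leg 3: β = 0.4528; γ = 1/√(1 − 0.4528²) = 1/√0.7950 = 1.122; τ_3 = 43.29/1.122 = 38.60 years.
Total proper time: 1.382 + τ_2 + 38.60 = 63.60, so τ_2 = 63.60 − 39.98 = 23.62 years.
γ_2 = 32.22/23.62 = 1.364; β = √(1 − 1/γ²) = √0.4626.

β = 0.680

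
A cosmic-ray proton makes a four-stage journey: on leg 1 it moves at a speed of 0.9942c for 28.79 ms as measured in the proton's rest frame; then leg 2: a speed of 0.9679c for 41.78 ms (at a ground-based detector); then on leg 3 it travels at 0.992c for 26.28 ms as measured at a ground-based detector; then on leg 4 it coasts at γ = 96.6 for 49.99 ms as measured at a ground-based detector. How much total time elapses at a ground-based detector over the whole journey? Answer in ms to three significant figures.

Δt = 386 ms

Leg 1: γ = 1/√(1 − 0.9942²) = 1/√0.01157 = 9.298; Δt_1 = 9.298 × 28.79 = 267.7 ms.
Leg 2: 41.78 ms is already measured at a ground-based detector.
Leg 3: 26.28 ms is already measured at a ground-based detector.
Leg 4: 49.99 ms is already measured at a ground-based detector.
Total: 267.7 + 41.78 + 26.28 + 49.99 ms.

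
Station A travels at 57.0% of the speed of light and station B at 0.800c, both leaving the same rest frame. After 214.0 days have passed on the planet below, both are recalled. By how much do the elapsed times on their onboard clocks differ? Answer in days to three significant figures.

|τ_A − τ_B| = 47.4 days

A: β = 0.570; γ = 1/√(1 − 0.570²) = 1/√0.6751 = 1.217; τ_A = 214.0/1.217 = 175.8 days.
B: γ = 1/√(1 − 0.800²) = 5/3 ≈ 1.667; τ_B = 214.0/1.667 = 128.4 days.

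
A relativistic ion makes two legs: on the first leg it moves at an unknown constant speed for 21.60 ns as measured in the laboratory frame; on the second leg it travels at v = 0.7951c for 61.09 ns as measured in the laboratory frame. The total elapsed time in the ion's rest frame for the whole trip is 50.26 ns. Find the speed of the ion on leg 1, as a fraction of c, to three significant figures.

β = 0.791

Leg 1: speed unknown; τ_1 = 21.60/γ_1.
Leg 2: γ = 1/√(1 − 0.7951²) = 1/√0.3678 = 1.649; τ_2 = 61.09/1.649 = 37.05 ns.
Total proper time: τ_1 + 37.05 = 50.26, so τ_1 = 50.26 − 37.05 = 13.21 ns.
γ_1 = 21.60/13.21 = 1.635; β = √(1 − 1/γ²) = √0.6260.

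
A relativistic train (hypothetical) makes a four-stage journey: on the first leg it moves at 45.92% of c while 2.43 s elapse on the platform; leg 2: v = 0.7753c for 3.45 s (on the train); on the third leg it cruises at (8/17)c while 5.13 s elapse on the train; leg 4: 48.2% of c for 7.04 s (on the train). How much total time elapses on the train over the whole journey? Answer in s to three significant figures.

τ = 17.8 s

Leg 1: β = 0.4592; γ = 1/√(1 − 0.4592²) = 1/√0.7891 = 1.126; τ_1 = 2.43/1.126 = 2.159 s.
Leg 2: 3.45 s is already measured on the train.
Leg 3: 5.13 s is already measured on the train.
Leg 4: 7.04 s is already measured on the train.
Total: 2.159 + 3.450 + 5.130 + 7.040 s.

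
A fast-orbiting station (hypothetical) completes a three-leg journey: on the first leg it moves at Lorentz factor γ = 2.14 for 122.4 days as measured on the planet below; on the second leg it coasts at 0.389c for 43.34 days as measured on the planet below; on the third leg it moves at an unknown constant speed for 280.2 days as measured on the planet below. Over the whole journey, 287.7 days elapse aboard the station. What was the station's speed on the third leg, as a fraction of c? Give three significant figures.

Leg 1: γ = 2.14; τ_1 = 122.4/2.140 = 57.20 days.
Leg 2: γ = 1/√(1 − 0.389²) = 1/√0.8487 = 1.085; τ_2 = 43.34/1.085 = 39.93 days.
Leg 3: speed unknown; τ_3 = 280.2/γ_3.
Total proper time: 57.20 + 39.93 + τ_3 = 287.7, so τ_3 = 287.7 − 97.12 = 190.6 days.
γ_3 = 280.2/190.6 = 1.470; β = √(1 − 1/γ²) = √0.5374.

β = 0.733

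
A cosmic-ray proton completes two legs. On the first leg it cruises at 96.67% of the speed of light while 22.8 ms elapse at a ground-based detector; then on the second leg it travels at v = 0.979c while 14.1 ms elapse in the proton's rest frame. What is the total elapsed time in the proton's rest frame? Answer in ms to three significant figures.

τ = 19.9 ms

Leg 1: β = 0.9667; γ = 1/√(1 − 0.9667²) = 1/√0.06549 = 3.908; τ_1 = 22.8/3.908 = 5.835 ms.
Leg 2: 14.1 ms is already measured in the proton's rest frame.
Total: 5.835 + 14.10 ms.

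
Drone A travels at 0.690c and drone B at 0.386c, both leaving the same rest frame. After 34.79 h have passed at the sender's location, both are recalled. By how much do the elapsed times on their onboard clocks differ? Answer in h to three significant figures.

A: γ = 1/√(1 − 0.690²) = 1/√0.5239 = 1.382; τ_A = 34.79/1.382 = 25.18 h.
B: γ = 1/√(1 − 0.386²) = 1/√0.8510 = 1.084; τ_B = 34.79/1.084 = 32.09 h.

|τ_A − τ_B| = 6.91 h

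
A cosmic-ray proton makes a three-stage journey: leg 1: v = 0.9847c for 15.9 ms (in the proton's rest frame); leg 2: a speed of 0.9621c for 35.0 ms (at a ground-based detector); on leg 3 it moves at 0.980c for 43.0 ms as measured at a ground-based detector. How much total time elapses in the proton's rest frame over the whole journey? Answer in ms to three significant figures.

Leg 1: 15.9 ms is already measured in the proton's rest frame.
Leg 2: γ = 1/√(1 − 0.9621²) = 1/√0.07436 = 3.667; τ_2 = 35.0/3.667 = 9.544 ms.
Leg 3: γ = 1/√(1 − 0.980²) = 1/√0.03960 = 5.025; τ_3 = 43.0/5.025 = 8.557 ms.
Total: 15.90 + 9.544 + 8.557 ms.

τ = 34.0 ms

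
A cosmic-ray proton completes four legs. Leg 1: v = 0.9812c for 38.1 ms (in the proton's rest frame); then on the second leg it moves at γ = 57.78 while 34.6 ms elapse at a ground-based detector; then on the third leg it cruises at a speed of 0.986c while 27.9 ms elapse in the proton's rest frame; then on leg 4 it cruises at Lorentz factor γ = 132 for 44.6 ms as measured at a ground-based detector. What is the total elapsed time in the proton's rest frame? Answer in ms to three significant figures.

τ = 66.9 ms

Leg 1: 38.1 ms is already measured in the proton's rest frame.
Leg 2: γ = 57.78; τ_2 = 34.6/57.78 = 0.5988 ms.
Leg 3: 27.9 ms is already measured in the proton's rest frame.
Leg 4: γ = 132; τ_4 = 44.6/132.0 = 0.3379 ms.
Total: 38.10 + 0.5988 + 27.90 + 0.3379 ms.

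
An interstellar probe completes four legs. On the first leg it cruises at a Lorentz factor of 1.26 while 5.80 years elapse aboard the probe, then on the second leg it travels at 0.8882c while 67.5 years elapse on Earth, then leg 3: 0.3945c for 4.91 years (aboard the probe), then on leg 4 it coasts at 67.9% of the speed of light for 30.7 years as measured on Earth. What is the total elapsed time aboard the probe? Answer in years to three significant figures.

Leg 1: 5.80 years is already measured aboard the probe.
Leg 2: γ = 1/√(1 − 0.8882²) = 1/√0.2111 = 2.176; τ_2 = 67.5/2.176 = 31.01 years.
Leg 3: 4.91 years is already measured aboard the probe.
Leg 4: β = 0.679; γ = 1/√(1 − 0.679²) = 1/√0.5390 = 1.362; τ_4 = 30.7/1.362 = 22.54 years.
Total: 5.800 + 31.01 + 4.910 + 22.54 years.

τ = 64.3 years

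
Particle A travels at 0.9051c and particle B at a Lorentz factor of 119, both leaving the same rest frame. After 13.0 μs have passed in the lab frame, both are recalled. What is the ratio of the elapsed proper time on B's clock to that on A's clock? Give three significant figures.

τ_B/τ_A = 0.0198

A: γ = 1/√(1 − 0.9051²) = 1/√0.1808 = 2.352. B: γ = 119.
τ_A/τ_B = γ_B/γ_A = 119.0/2.352 = 50.60, so τ_B/τ_A = 0.01976.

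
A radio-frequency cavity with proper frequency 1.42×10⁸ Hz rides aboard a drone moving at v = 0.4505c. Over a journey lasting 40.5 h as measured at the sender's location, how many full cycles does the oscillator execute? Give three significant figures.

N = 1.85×10¹³

γ = 1/√(1 − 0.4505²) = 1/√0.7970 = 1.120
The oscillator's own cycle count is N = f × τ where τ is the proper time aboard the drone. τ = Δt/γ = 40.5/1.120 = 36.16 h = 1.302×10⁵ s.
N = 1.42×10⁸ × 1.302×10⁵ = 1.848×10¹³.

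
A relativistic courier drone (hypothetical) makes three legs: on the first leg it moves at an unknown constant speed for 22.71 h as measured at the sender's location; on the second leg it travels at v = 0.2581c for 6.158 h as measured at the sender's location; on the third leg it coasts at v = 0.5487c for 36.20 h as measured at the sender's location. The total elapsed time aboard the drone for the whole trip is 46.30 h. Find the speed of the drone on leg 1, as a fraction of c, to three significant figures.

β = 0.896

Leg 1: speed unknown; τ_1 = 22.71/γ_1.
Leg 2: γ = 1/√(1 − 0.2581²) = 1/√0.9334 = 1.035; τ_2 = 6.158/1.035 = 5.949 h.
Leg 3: γ = 1/√(1 − 0.5487²) = 1/√0.6989 = 1.196; τ_3 = 36.20/1.196 = 30.26 h.
Total proper time: τ_1 + 5.949 + 30.26 = 46.30, so τ_1 = 46.30 − 36.21 = 10.09 h.
γ_1 = 22.71/10.09 = 2.251; β = √(1 − 1/γ²) = √0.8027.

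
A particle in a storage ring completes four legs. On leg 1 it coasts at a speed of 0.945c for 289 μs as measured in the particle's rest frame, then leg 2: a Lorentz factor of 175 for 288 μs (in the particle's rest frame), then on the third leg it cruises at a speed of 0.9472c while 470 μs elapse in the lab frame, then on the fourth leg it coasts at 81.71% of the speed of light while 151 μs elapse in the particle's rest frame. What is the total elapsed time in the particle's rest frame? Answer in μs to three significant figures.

Leg 1: 289 μs is already measured in the particle's rest frame.
Leg 2: 288 μs is already measured in the particle's rest frame.
Leg 3: γ = 1/√(1 − 0.9472²) = 1/√0.1028 = 3.119; τ_3 = 470/3.119 = 150.7 μs.
Leg 4: 151 μs is already measured in the particle's rest frame.
Total: 289.0 + 288.0 + 150.7 + 151.0 μs.

τ = 879 μs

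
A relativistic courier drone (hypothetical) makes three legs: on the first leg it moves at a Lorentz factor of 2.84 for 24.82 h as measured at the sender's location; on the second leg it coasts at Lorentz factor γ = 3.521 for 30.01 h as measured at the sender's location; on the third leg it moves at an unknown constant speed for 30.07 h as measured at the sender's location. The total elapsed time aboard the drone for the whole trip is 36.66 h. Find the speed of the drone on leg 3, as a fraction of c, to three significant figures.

β = 0.764

Leg 1: γ = 2.84; τ_1 = 24.82/2.840 = 8.739 h.
Leg 2: γ = 3.521; τ_2 = 30.01/3.521 = 8.523 h.
Leg 3: speed unknown; τ_3 = 30.07/γ_3.
Total proper time: 8.739 + 8.523 + τ_3 = 36.66, so τ_3 = 36.66 − 17.26 = 19.40 h.
γ_3 = 30.07/19.40 = 1.550; β = √(1 − 1/γ²) = √0.5839.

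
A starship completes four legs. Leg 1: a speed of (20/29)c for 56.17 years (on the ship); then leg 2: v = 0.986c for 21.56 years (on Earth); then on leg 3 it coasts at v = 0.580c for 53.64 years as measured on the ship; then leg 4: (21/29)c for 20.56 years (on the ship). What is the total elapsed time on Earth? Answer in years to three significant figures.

Leg 1: γ = 1/√(1 − (20/29)²) = 29/21 ≈ 1.381; Δt_1 = 1.381 × 56.17 = 77.57 years.
Leg 2: 21.56 years is already measured on Earth.
Leg 3: γ = 1/√(1 − 0.580²) = 1/√0.6636 = 1.228; Δt_3 = 1.228 × 53.64 = 65.85 years.
Leg 4: γ = 1/√(1 − (21/29)²) = 29/20 = 1.450; Δt_4 = 1.450 × 20.56 = 29.81 years.
Total: 77.57 + 21.56 + 65.85 + 29.81 years.

Δt = 195 years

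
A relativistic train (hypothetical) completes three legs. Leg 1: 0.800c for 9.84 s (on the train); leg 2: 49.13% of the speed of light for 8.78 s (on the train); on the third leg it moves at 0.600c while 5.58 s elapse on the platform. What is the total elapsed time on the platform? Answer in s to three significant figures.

Leg 1: γ = 1/√(1 − 0.800²) = 5/3 ≈ 1.667; Δt_1 = 1.667 × 9.84 = 16.40 s.
Leg 2: β = 0.4913; γ = 1/√(1 − 0.4913²) = 1/√0.7586 = 1.148; Δt_2 = 1.148 × 8.78 = 10.08 s.
Leg 3: 5.58 s is already measured on the platform.
Total: 16.40 + 10.08 + 5.580 s.

Δt = 32.1 s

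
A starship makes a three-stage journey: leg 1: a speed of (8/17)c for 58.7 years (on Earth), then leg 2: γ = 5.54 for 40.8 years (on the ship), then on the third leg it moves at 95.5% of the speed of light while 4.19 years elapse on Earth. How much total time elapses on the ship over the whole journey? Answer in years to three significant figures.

τ = 93.8 years

Leg 1: γ = 1/√(1 − (8/17)²) = 17/15 ≈ 1.133; τ_1 = 58.7/1.133 = 51.79 years.
Leg 2: 40.8 years is already measured on the ship.
Leg 3: β = 0.955; γ = 1/√(1 − 0.955²) = 1/√0.08798 = 3.371; τ_3 = 4.19/3.371 = 1.243 years.
Total: 51.79 + 40.80 + 1.243 years.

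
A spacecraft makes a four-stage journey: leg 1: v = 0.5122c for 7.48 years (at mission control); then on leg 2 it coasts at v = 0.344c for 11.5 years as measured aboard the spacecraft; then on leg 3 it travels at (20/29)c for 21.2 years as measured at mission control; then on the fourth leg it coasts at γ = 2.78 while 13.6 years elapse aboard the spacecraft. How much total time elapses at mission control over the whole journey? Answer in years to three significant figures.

Δt = 78.7 years

Leg 1: 7.48 years is already measured at mission control.
Leg 2: γ = 1/√(1 − 0.344²) = 1/√0.8817 = 1.065; Δt_2 = 1.065 × 11.5 = 12.25 years.
Leg 3: 21.2 years is already measured at mission control.
Leg 4: γ = 2.78; Δt_4 = 2.780 × 13.6 = 37.81 years.
Total: 7.480 + 12.25 + 21.20 + 37.81 years.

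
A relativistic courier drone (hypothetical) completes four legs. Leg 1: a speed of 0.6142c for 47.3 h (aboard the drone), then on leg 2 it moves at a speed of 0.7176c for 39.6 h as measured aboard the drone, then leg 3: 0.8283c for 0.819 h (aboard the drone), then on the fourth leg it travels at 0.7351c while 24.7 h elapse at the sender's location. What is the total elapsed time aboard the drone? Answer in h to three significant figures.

τ = 104 h

Leg 1: 47.3 h is already measured aboard the drone.
Leg 2: 39.6 h is already measured aboard the drone.
Leg 3: 0.819 h is already measured aboard the drone.
Leg 4: γ = 1/√(1 − 0.7351²) = 1/√0.4596 = 1.475; τ_4 = 24.7/1.475 = 16.75 h.
Total: 47.30 + 39.60 + 0.8190 + 16.75 h.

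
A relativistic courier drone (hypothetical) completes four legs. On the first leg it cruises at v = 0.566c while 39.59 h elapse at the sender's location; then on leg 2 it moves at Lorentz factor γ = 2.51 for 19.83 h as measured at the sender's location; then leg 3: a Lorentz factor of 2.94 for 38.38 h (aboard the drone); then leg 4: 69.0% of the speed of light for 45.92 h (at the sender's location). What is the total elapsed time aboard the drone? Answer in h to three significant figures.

τ = 112 h

Leg 1: γ = 1/√(1 − 0.566²) = 1/√0.6796 = 1.213; τ_1 = 39.59/1.213 = 32.64 h.
Leg 2: γ = 2.51; τ_2 = 19.83/2.510 = 7.900 h.
Leg 3: 38.38 h is already measured aboard the drone.
Leg 4: β = 0.690; γ = 1/√(1 − 0.690²) = 1/√0.5239 = 1.382; τ_4 = 45.92/1.382 = 33.24 h.
Total: 32.64 + 7.900 + 38.38 + 33.24 h.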